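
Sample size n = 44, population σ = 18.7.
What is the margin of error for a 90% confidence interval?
Margin of error = 4.64

Margin of error = z* · σ/√n
= 1.645 · 18.7/√44
= 1.645 · 18.7/6.6332
= 4.64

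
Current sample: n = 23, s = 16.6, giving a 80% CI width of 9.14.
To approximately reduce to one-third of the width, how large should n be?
n ≈ 207

CI width ∝ 1/√n
To reduce width by factor 3, need √n to grow by 3 → need 3² = 9 times as many samples.

Current: n = 23, width = 9.14
New: n = 207, width ≈ 2.97

Width reduced by factor of 9.14/2.97 = 3.08.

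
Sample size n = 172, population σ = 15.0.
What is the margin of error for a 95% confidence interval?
Margin of error = 2.24

Margin of error = z* · σ/√n
= 1.960 · 15.0/√172
= 1.960 · 15.0/13.1149
= 2.24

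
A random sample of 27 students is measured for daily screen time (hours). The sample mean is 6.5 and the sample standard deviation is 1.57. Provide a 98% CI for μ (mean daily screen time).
(5.75, 7.25)

t-interval (σ unknown):
df = n - 1 = 26
t* = 2.479 for 98% confidence

Margin of error = t* · s/√n = 2.479 · 1.57/√27 = 0.75

CI: (5.75, 7.25)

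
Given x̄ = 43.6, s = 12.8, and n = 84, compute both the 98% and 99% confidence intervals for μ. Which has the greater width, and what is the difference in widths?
99% CI is wider by 0.73

df = 83
98% CI: t* = 2.372, (40.29, 46.91), width = 2 · t* · s/√n = 6.63
99% CI: t* = 2.636, (39.92, 47.28), width = 2 · t* · s/√n = 7.36

The 99% CI is wider by 7.36 - 6.63 = 0.73.
Higher confidence requires a wider interval.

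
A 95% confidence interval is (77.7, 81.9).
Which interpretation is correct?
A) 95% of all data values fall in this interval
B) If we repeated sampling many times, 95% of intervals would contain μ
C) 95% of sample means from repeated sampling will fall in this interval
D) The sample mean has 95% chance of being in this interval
B

A) Wrong — a CI is about the parameter μ, not individual data values.
B) Correct — this is the frequentist long-run coverage interpretation.
C) Wrong — coverage applies to intervals containing μ, not to future x̄ values.
D) Wrong — x̄ is observed and sits in the interval by construction.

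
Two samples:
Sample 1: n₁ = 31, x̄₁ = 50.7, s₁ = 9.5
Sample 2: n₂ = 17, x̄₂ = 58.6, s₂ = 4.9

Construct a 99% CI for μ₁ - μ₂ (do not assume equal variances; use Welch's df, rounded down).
(-13.49, -2.31)

Difference: x̄₁ - x̄₂ = -7.90
SE = √(s₁²/n₁ + s₂²/n₂) = √(9.5²/31 + 4.9²/17) = 2.0793
df = 45.91 → 45 (Welch–Satterthwaite, rounded down)
t* = 2.690

CI: -7.90 ± 2.690 · 2.0793 = -7.90 ± 5.59 = (-13.49, -2.31)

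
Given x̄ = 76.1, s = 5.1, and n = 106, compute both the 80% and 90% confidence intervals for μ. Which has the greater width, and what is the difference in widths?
90% CI is wider by 0.36

df = 105
80% CI: t* = 1.290, (75.46, 76.74), width = 2 · t* · s/√n = 1.28
90% CI: t* = 1.659, (75.28, 76.92), width = 2 · t* · s/√n = 1.64

The 90% CI is wider by 1.64 - 1.28 = 0.36.
Higher confidence requires a wider interval.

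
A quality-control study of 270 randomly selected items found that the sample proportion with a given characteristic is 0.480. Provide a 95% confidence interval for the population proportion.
(0.420, 0.540)

Proportion CI:
SE = √(p̂(1-p̂)/n) = √(0.480 · 0.520 / 270) = 0.03040

z* = 1.960
Margin = z* · SE = 1.960 · 0.03040 = 0.0596

CI: 0.480 ± 0.0596 = (0.420, 0.540)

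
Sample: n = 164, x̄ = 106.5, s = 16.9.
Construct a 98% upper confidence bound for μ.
μ ≤ 109.23

Upper bound (one-sided):
t* = 2.070 (one-sided for 98%)
Upper bound = x̄ + t* · s/√n = 106.5 + 2.070 · 16.9/√164 = 109.23

We are 98% confident that μ ≤ 109.23.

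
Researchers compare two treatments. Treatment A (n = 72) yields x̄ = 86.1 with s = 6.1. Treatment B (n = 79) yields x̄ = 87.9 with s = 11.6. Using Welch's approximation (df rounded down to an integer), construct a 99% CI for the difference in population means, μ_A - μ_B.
(-5.70, 2.10)

Difference: x̄₁ - x̄₂ = -1.80
SE = √(s₁²/n₁ + s₂²/n₂) = √(6.1²/72 + 11.6²/79) = 1.4900
df = 120.34 → 120 (Welch–Satterthwaite, rounded down)
t* = 2.617

CI: -1.80 ± 2.617 · 1.4900 = -1.80 ± 3.90 = (-5.70, 2.10)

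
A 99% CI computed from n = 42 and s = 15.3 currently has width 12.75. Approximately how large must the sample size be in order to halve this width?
n ≈ 168

CI width ∝ 1/√n
To reduce width by factor 2, need √n to grow by 2 → need 2² = 4 times as many samples.

Current: n = 42, width = 12.75
New: n = 168, width ≈ 6.15

Width reduced by factor of 12.75/6.15 = 2.07.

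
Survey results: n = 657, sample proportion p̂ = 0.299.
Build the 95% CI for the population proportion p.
(0.264, 0.334)

Proportion CI:
SE = √(p̂(1-p̂)/n) = √(0.299 · 0.701 / 657) = 0.01786

z* = 1.960
Margin = z* · SE = 1.960 · 0.01786 = 0.0350

CI: 0.299 ± 0.0350 = (0.264, 0.334)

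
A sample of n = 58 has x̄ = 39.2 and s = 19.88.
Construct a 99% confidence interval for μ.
(32.24, 46.16)

t-interval (σ unknown):
df = n - 1 = 57
t* = 2.665 for 99% confidence

Margin of error = t* · s/√n = 2.665 · 19.88/√58 = 6.96

CI: (32.24, 46.16)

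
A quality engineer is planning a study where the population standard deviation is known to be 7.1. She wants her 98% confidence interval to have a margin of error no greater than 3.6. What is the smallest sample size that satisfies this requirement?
n ≥ 22

For margin E ≤ 3.6:
n ≥ (z* · σ / E)²
n ≥ (2.326 · 7.1 / 3.6)²
n ≥ 21.04

Minimum n = 22 (rounding up)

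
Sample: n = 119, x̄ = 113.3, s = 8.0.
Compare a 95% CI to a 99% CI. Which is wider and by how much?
99% CI is wider by 0.94

df = 118
95% CI: t* = 1.980, (111.85, 114.75), width = 2 · t* · s/√n = 2.90
99% CI: t* = 2.618, (111.38, 115.22), width = 2 · t* · s/√n = 3.84

The 99% CI is wider by 3.84 - 2.90 = 0.94.
Higher confidence requires a wider interval.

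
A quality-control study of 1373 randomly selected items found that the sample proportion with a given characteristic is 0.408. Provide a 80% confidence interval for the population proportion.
(0.391, 0.425)

Proportion CI:
SE = √(p̂(1-p̂)/n) = √(0.408 · 0.592 / 1373) = 0.01326

z* = 1.282
Margin = z* · SE = 1.282 · 0.01326 = 0.0170

CI: 0.408 ± 0.0170 = (0.391, 0.425)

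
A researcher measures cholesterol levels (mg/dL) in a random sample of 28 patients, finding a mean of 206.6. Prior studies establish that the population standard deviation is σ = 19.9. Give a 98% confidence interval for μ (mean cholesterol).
(197.85, 215.35)

z-interval (σ known):
z* = 2.326 for 98% confidence

Margin of error = z* · σ/√n = 2.326 · 19.9/√28 = 8.75

CI: (206.6 - 8.75, 206.6 + 8.75) = (197.85, 215.35)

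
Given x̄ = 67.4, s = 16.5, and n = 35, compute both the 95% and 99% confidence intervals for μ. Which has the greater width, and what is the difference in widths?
99% CI is wider by 3.89

df = 34
95% CI: t* = 2.032, (61.73, 73.07), width = 2 · t* · s/√n = 11.33
99% CI: t* = 2.728, (59.79, 75.01), width = 2 · t* · s/√n = 15.22

The 99% CI is wider by 15.22 - 11.33 = 3.89.
Higher confidence requires a wider interval.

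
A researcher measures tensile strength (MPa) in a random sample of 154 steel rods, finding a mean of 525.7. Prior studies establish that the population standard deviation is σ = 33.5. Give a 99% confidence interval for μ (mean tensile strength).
(518.75, 532.65)

z-interval (σ known):
z* = 2.576 for 99% confidence

Margin of error = z* · σ/√n = 2.576 · 33.5/√154 = 6.95

CI: (525.7 - 6.95, 525.7 + 6.95) = (518.75, 532.65)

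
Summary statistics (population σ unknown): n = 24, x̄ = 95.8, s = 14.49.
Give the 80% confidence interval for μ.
(91.90, 99.70)

t-interval (σ unknown):
df = n - 1 = 23
t* = 1.319 for 80% confidence

Margin of error = t* · s/√n = 1.319 · 14.49/√24 = 3.90

CI: (91.90, 99.70)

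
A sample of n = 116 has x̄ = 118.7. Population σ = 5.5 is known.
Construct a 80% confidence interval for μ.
(118.05, 119.35)

z-interval (σ known):
z* = 1.282 for 80% confidence

Margin of error = z* · σ/√n = 1.282 · 5.5/√116 = 0.65

CI: (118.7 - 0.65, 118.7 + 0.65) = (118.05, 119.35)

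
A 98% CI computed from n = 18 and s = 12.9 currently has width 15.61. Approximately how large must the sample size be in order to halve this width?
n ≈ 72

CI width ∝ 1/√n
To reduce width by factor 2, need √n to grow by 2 → need 2² = 4 times as many samples.

Current: n = 18, width = 15.61
New: n = 72, width ≈ 7.24

Width reduced by factor of 15.61/7.24 = 2.16.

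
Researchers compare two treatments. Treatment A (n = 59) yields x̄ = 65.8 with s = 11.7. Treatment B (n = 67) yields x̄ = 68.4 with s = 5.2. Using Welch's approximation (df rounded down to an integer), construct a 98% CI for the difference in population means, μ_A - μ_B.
(-6.52, 1.32)

Difference: x̄₁ - x̄₂ = -2.60
SE = √(s₁²/n₁ + s₂²/n₂) = √(11.7²/59 + 5.2²/67) = 1.6504
df = 77.86 → 77 (Welch–Satterthwaite, rounded down)
t* = 2.376

CI: -2.60 ± 2.376 · 1.6504 = -2.60 ± 3.92 = (-6.52, 1.32)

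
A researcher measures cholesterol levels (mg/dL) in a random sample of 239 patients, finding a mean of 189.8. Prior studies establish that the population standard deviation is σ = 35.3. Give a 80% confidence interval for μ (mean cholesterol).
(186.87, 192.73)

z-interval (σ known):
z* = 1.282 for 80% confidence

Margin of error = z* · σ/√n = 1.282 · 35.3/√239 = 2.93

CI: (189.8 - 2.93, 189.8 + 2.93) = (186.87, 192.73)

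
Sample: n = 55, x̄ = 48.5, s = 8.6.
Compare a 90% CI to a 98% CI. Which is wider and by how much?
98% CI is wider by 1.68

df = 54
90% CI: t* = 1.674, (46.56, 50.44), width = 2 · t* · s/√n = 3.88
98% CI: t* = 2.397, (45.72, 51.28), width = 2 · t* · s/√n = 5.56

The 98% CI is wider by 5.56 - 3.88 = 1.68.
Higher confidence requires a wider interval.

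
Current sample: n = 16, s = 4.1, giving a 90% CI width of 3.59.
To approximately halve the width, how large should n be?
n ≈ 64

CI width ∝ 1/√n
To reduce width by factor 2, need √n to grow by 2 → need 2² = 4 times as many samples.

Current: n = 16, width = 3.59
New: n = 64, width ≈ 1.71

Width reduced by factor of 3.59/1.71 = 2.10.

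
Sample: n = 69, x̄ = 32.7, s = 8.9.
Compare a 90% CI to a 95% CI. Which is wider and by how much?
95% CI is wider by 0.71

df = 68
90% CI: t* = 1.668, (30.91, 34.49), width = 2 · t* · s/√n = 3.57
95% CI: t* = 1.995, (30.56, 34.84), width = 2 · t* · s/√n = 4.28

The 95% CI is wider by 4.28 - 3.57 = 0.71.
Higher confidence requires a wider interval.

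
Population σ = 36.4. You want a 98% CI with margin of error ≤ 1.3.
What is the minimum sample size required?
n ≥ 4242

For margin E ≤ 1.3:
n ≥ (z* · σ / E)²
n ≥ (2.326 · 36.4 / 1.3)²
n ≥ 4241.66

Minimum n = 4242 (rounding up)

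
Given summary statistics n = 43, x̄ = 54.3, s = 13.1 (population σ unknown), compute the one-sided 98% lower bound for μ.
μ ≥ 50.06

Lower bound (one-sided):
t* = 2.120 (one-sided for 98%)
Lower bound = x̄ - t* · s/√n = 54.3 - 2.120 · 13.1/√43 = 50.06

We are 98% confident that μ ≥ 50.06.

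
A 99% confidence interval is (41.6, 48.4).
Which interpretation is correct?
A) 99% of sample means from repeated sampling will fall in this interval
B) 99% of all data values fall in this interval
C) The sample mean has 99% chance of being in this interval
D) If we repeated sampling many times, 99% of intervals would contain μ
D

A) Wrong — coverage applies to intervals containing μ, not to future x̄ values.
B) Wrong — a CI is about the parameter μ, not individual data values.
C) Wrong — x̄ is observed and sits in the interval by construction.
D) Correct — this is the frequentist long-run coverage interpretation.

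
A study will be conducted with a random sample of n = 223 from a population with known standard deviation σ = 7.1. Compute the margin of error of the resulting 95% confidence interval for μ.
Margin of error = 0.93

Margin of error = z* · σ/√n
= 1.960 · 7.1/√223
= 1.960 · 7.1/14.9332
= 0.93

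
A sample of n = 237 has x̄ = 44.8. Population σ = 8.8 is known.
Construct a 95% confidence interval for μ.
(43.68, 45.92)

z-interval (σ known):
z* = 1.960 for 95% confidence

Margin of error = z* · σ/√n = 1.960 · 8.8/√237 = 1.12

CI: (44.8 - 1.12, 44.8 + 1.12) = (43.68, 45.92)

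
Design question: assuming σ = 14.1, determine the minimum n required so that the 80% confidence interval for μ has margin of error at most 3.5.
n ≥ 27

For margin E ≤ 3.5:
n ≥ (z* · σ / E)²
n ≥ (1.282 · 14.1 / 3.5)²
n ≥ 26.67

Minimum n = 27 (rounding up)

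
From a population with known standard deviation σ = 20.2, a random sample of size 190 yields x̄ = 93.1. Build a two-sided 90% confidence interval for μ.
(90.69, 95.51)

z-interval (σ known):
z* = 1.645 for 90% confidence

Margin of error = z* · σ/√n = 1.645 · 20.2/√190 = 2.41

CI: (93.1 - 2.41, 93.1 + 2.41) = (90.69, 95.51)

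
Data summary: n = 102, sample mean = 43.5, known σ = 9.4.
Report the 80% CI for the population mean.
(42.31, 44.69)

z-interval (σ known):
z* = 1.282 for 80% confidence

Margin of error = z* · σ/√n = 1.282 · 9.4/√102 = 1.19

CI: (43.5 - 1.19, 43.5 + 1.19) = (42.31, 44.69)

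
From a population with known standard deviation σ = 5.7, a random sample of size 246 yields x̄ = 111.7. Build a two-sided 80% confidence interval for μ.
(111.23, 112.17)

z-interval (σ known):
z* = 1.282 for 80% confidence

Margin of error = z* · σ/√n = 1.282 · 5.7/√246 = 0.47

CI: (111.7 - 0.47, 111.7 + 0.47) = (111.23, 112.17)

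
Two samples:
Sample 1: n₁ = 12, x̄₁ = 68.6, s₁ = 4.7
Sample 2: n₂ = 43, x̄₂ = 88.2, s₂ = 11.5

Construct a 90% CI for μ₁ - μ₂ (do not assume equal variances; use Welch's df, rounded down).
(-23.32, -15.88)

Difference: x̄₁ - x̄₂ = -19.60
SE = √(s₁²/n₁ + s₂²/n₂) = √(4.7²/12 + 11.5²/43) = 2.2173
df = 45.33 → 45 (Welch–Satterthwaite, rounded down)
t* = 1.679

CI: -19.60 ± 1.679 · 2.2173 = -19.60 ± 3.72 = (-23.32, -15.88)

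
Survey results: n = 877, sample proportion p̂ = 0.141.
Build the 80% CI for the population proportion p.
(0.126, 0.156)

Proportion CI:
SE = √(p̂(1-p̂)/n) = √(0.141 · 0.859 / 877) = 0.01175

z* = 1.282
Margin = z* · SE = 1.282 · 0.01175 = 0.0151

CI: 0.141 ± 0.0151 = (0.126, 0.156)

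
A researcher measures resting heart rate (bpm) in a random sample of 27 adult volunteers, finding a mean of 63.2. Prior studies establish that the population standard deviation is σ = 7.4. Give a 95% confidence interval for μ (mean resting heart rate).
(60.41, 65.99)

z-interval (σ known):
z* = 1.960 for 95% confidence

Margin of error = z* · σ/√n = 1.960 · 7.4/√27 = 2.79

CI: (63.2 - 2.79, 63.2 + 2.79) = (60.41, 65.99)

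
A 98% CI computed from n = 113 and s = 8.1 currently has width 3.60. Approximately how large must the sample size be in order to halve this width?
n ≈ 452

CI width ∝ 1/√n
To reduce width by factor 2, need √n to grow by 2 → need 2² = 4 times as many samples.

Current: n = 113, width = 3.60
New: n = 452, width ≈ 1.78

Width reduced by factor of 3.60/1.78 = 2.02.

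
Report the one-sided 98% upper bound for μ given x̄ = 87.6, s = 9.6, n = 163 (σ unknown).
μ ≤ 89.16

Upper bound (one-sided):
t* = 2.070 (one-sided for 98%)
Upper bound = x̄ + t* · s/√n = 87.6 + 2.070 · 9.6/√163 = 89.16

We are 98% confident that μ ≤ 89.16.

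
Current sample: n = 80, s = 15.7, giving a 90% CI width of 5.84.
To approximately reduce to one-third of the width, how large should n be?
n ≈ 720

CI width ∝ 1/√n
To reduce width by factor 3, need √n to grow by 3 → need 3² = 9 times as many samples.

Current: n = 80, width = 5.84
New: n = 720, width ≈ 1.93

Width reduced by factor of 5.84/1.93 = 3.03.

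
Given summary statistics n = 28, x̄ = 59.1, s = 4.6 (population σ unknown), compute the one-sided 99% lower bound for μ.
μ ≥ 56.95

Lower bound (one-sided):
t* = 2.473 (one-sided for 99%)
Lower bound = x̄ - t* · s/√n = 59.1 - 2.473 · 4.6/√28 = 56.95

We are 99% confident that μ ≥ 56.95.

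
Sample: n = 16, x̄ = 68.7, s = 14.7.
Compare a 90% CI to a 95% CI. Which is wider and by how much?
95% CI is wider by 2.78

df = 15
90% CI: t* = 1.753, (62.26, 75.14), width = 2 · t* · s/√n = 12.88
95% CI: t* = 2.131, (60.87, 76.53), width = 2 · t* · s/√n = 15.66

The 95% CI is wider by 15.66 - 12.88 = 2.78.
Higher confidence requires a wider interval.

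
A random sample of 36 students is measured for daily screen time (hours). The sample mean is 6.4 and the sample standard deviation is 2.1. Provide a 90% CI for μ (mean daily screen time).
(5.81, 6.99)

t-interval (σ unknown):
df = n - 1 = 35
t* = 1.690 for 90% confidence

Margin of error = t* · s/√n = 1.690 · 2.1/√36 = 0.59

CI: (5.81, 6.99)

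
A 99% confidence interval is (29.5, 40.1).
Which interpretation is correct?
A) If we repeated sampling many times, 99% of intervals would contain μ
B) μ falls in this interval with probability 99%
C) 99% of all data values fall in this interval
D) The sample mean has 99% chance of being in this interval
A

A) Correct — this is the frequentist long-run coverage interpretation.
B) Wrong — μ is fixed; the randomness lives in the interval, not in μ.
C) Wrong — a CI is about the parameter μ, not individual data values.
D) Wrong — x̄ is observed and sits in the interval by construction.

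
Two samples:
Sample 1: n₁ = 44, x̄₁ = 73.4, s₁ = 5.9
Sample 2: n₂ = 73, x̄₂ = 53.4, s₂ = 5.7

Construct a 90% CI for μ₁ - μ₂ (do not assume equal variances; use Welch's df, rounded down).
(18.15, 21.85)

Difference: x̄₁ - x̄₂ = 20.00
SE = √(s₁²/n₁ + s₂²/n₂) = √(5.9²/44 + 5.7²/73) = 1.1118
df = 88.30 → 88 (Welch–Satterthwaite, rounded down)
t* = 1.662

CI: 20.00 ± 1.662 · 1.1118 = 20.00 ± 1.85 = (18.15, 21.85)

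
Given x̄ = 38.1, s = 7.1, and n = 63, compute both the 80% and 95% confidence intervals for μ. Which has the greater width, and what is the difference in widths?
95% CI is wider by 1.26

df = 62
80% CI: t* = 1.295, (36.94, 39.26), width = 2 · t* · s/√n = 2.32
95% CI: t* = 1.999, (36.31, 39.89), width = 2 · t* · s/√n = 3.58

The 95% CI is wider by 3.58 - 2.32 = 1.26.
Higher confidence requires a wider interval.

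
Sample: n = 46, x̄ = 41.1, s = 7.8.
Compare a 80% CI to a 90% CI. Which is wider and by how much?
90% CI is wider by 0.87

df = 45
80% CI: t* = 1.301, (39.60, 42.60), width = 2 · t* · s/√n = 2.99
90% CI: t* = 1.679, (39.17, 43.03), width = 2 · t* · s/√n = 3.86

The 90% CI is wider by 3.86 - 2.99 = 0.87.
Higher confidence requires a wider interval.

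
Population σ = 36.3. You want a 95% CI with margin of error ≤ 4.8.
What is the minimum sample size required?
n ≥ 220

For margin E ≤ 4.8:
n ≥ (z* · σ / E)²
n ≥ (1.960 · 36.3 / 4.8)²
n ≥ 219.71

Minimum n = 220 (rounding up)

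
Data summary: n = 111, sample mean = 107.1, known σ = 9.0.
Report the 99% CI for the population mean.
(104.90, 109.30)

z-interval (σ known):
z* = 2.576 for 99% confidence

Margin of error = z* · σ/√n = 2.576 · 9.0/√111 = 2.20

CI: (107.1 - 2.20, 107.1 + 2.20) = (104.90, 109.30)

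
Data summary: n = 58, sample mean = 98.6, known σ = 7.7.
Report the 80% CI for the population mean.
(97.30, 99.90)

z-interval (σ known):
z* = 1.282 for 80% confidence

Margin of error = z* · σ/√n = 1.282 · 7.7/√58 = 1.30

CI: (98.6 - 1.30, 98.6 + 1.30) = (97.30, 99.90)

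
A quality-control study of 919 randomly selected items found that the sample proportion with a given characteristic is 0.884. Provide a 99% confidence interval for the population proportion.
(0.857, 0.911)

Proportion CI:
SE = √(p̂(1-p̂)/n) = √(0.884 · 0.116 / 919) = 0.01056

z* = 2.576
Margin = z* · SE = 2.576 · 0.01056 = 0.0272

CI: 0.884 ± 0.0272 = (0.857, 0.911)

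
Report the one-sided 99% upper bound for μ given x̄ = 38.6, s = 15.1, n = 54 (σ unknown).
μ ≤ 43.53

Upper bound (one-sided):
t* = 2.399 (one-sided for 99%)
Upper bound = x̄ + t* · s/√n = 38.6 + 2.399 · 15.1/√54 = 43.53

We are 99% confident that μ ≤ 43.53.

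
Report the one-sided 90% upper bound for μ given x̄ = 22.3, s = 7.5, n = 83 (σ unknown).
μ ≤ 23.36

Upper bound (one-sided):
t* = 1.292 (one-sided for 90%)
Upper bound = x̄ + t* · s/√n = 22.3 + 1.292 · 7.5/√83 = 23.36

We are 90% confident that μ ≤ 23.36.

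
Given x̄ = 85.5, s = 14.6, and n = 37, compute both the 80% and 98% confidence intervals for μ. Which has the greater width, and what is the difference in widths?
98% CI is wider by 5.41

df = 36
80% CI: t* = 1.306, (82.37, 88.63), width = 2 · t* · s/√n = 6.27
98% CI: t* = 2.434, (79.66, 91.34), width = 2 · t* · s/√n = 11.68

The 98% CI is wider by 11.68 - 6.27 = 5.41.
Higher confidence requires a wider interval.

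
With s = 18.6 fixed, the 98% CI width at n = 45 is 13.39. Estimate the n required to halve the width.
n ≈ 180

CI width ∝ 1/√n
To reduce width by factor 2, need √n to grow by 2 → need 2² = 4 times as many samples.

Current: n = 45, width = 13.39
New: n = 180, width ≈ 6.51

Width reduced by factor of 13.39/6.51 = 2.06.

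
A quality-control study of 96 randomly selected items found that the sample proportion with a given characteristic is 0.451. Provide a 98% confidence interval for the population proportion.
(0.333, 0.569)

Proportion CI:
SE = √(p̂(1-p̂)/n) = √(0.451 · 0.549 / 96) = 0.05079

z* = 2.326
Margin = z* · SE = 2.326 · 0.05079 = 0.1181

CI: 0.451 ± 0.1181 = (0.333, 0.569)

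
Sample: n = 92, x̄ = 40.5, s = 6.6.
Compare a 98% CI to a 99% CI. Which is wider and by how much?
99% CI is wider by 0.36

df = 91
98% CI: t* = 2.368, (38.87, 42.13), width = 2 · t* · s/√n = 3.26
99% CI: t* = 2.631, (38.69, 42.31), width = 2 · t* · s/√n = 3.62

The 99% CI is wider by 3.62 - 3.26 = 0.36.
Higher confidence requires a wider interval.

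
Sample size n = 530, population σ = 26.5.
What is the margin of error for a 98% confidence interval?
Margin of error = 2.68

Margin of error = z* · σ/√n
= 2.326 · 26.5/√530
= 2.326 · 26.5/23.0217
= 2.68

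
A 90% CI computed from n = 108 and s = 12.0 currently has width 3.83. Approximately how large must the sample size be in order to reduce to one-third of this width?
n ≈ 972

CI width ∝ 1/√n
To reduce width by factor 3, need √n to grow by 3 → need 3² = 9 times as many samples.

Current: n = 108, width = 3.83
New: n = 972, width ≈ 1.27

Width reduced by factor of 3.83/1.27 = 3.02.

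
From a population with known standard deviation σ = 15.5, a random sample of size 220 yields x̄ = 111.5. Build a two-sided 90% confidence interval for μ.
(109.78, 113.22)

z-interval (σ known):
z* = 1.645 for 90% confidence

Margin of error = z* · σ/√n = 1.645 · 15.5/√220 = 1.72

CI: (111.5 - 1.72, 111.5 + 1.72) = (109.78, 113.22)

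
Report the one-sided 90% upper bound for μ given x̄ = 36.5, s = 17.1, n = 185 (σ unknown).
μ ≤ 38.12

Upper bound (one-sided):
t* = 1.286 (one-sided for 90%)
Upper bound = x̄ + t* · s/√n = 36.5 + 1.286 · 17.1/√185 = 38.12

We are 90% confident that μ ≤ 38.12.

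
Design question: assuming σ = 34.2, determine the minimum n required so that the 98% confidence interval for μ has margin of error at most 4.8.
n ≥ 275

For margin E ≤ 4.8:
n ≥ (z* · σ / E)²
n ≥ (2.326 · 34.2 / 4.8)²
n ≥ 274.66

Minimum n = 275 (rounding up)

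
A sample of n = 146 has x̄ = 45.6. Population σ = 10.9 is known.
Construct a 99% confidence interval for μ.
(43.28, 47.92)

z-interval (σ known):
z* = 2.576 for 99% confidence

Margin of error = z* · σ/√n = 2.576 · 10.9/√146 = 2.32

CI: (45.6 - 2.32, 45.6 + 2.32) = (43.28, 47.92)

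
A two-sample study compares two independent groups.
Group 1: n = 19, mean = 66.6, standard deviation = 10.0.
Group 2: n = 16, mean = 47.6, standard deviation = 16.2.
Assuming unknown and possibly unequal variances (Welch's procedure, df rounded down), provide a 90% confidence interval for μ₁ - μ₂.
(11.04, 26.96)

Difference: x̄₁ - x̄₂ = 19.00
SE = √(s₁²/n₁ + s₂²/n₂) = √(10.0²/19 + 16.2²/16) = 4.6546
df = 24.10 → 24 (Welch–Satterthwaite, rounded down)
t* = 1.711

CI: 19.00 ± 1.711 · 4.6546 = 19.00 ± 7.96 = (11.04, 26.96)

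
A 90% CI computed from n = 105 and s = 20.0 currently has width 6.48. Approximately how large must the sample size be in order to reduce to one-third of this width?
n ≈ 945

CI width ∝ 1/√n
To reduce width by factor 3, need √n to grow by 3 → need 3² = 9 times as many samples.

Current: n = 105, width = 6.48
New: n = 945, width ≈ 2.14

Width reduced by factor of 6.48/2.14 = 3.03.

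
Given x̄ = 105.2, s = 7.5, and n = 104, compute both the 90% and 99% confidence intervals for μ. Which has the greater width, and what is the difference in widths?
99% CI is wider by 1.42

df = 103
90% CI: t* = 1.660, (103.98, 106.42), width = 2 · t* · s/√n = 2.44
99% CI: t* = 2.624, (103.27, 107.13), width = 2 · t* · s/√n = 3.86

The 99% CI is wider by 3.86 - 2.44 = 1.42.
Higher confidence requires a wider interval.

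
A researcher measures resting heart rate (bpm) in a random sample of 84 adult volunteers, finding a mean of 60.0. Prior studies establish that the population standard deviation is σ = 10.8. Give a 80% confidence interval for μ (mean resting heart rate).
(58.49, 61.51)

z-interval (σ known):
z* = 1.282 for 80% confidence

Margin of error = z* · σ/√n = 1.282 · 10.8/√84 = 1.51

CI: (60.0 - 1.51, 60.0 + 1.51) = (58.49, 61.51)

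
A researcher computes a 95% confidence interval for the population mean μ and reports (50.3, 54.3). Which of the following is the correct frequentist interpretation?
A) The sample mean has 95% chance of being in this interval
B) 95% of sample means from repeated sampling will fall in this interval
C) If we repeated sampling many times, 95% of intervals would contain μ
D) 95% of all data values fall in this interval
C

A) Wrong — x̄ is observed and sits in the interval by construction.
B) Wrong — coverage applies to intervals containing μ, not to future x̄ values.
C) Correct — this is the frequentist long-run coverage interpretation.
D) Wrong — a CI is about the parameter μ, not individual data values.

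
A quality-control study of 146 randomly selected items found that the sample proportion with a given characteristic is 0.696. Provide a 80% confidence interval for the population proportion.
(0.647, 0.745)

Proportion CI:
SE = √(p̂(1-p̂)/n) = √(0.696 · 0.304 / 146) = 0.03807

z* = 1.282
Margin = z* · SE = 1.282 · 0.03807 = 0.0488

CI: 0.696 ± 0.0488 = (0.647, 0.745)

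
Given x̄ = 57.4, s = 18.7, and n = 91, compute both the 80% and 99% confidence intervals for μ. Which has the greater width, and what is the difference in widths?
99% CI is wider by 5.26

df = 90
80% CI: t* = 1.291, (54.87, 59.93), width = 2 · t* · s/√n = 5.06
99% CI: t* = 2.632, (52.24, 62.56), width = 2 · t* · s/√n = 10.32

The 99% CI is wider by 10.32 - 5.06 = 5.26.
Higher confidence requires a wider interval.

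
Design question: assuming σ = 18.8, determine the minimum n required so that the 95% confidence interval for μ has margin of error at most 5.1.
n ≥ 53

For margin E ≤ 5.1:
n ≥ (z* · σ / E)²
n ≥ (1.960 · 18.8 / 5.1)²
n ≥ 52.20

Minimum n = 53 (rounding up)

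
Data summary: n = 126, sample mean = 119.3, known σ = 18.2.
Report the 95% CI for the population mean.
(116.12, 122.48)

z-interval (σ known):
z* = 1.960 for 95% confidence

Margin of error = z* · σ/√n = 1.960 · 18.2/√126 = 3.18

CI: (119.3 - 3.18, 119.3 + 3.18) = (116.12, 122.48)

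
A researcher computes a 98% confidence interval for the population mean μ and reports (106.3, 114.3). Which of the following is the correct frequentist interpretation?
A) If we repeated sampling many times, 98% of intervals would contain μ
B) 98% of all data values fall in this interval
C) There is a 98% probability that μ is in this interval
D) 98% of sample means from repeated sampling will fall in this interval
A

A) Correct — this is the frequentist long-run coverage interpretation.
B) Wrong — a CI is about the parameter μ, not individual data values.
C) Wrong — μ is fixed; the randomness lives in the interval, not in μ.
D) Wrong — coverage applies to intervals containing μ, not to future x̄ values.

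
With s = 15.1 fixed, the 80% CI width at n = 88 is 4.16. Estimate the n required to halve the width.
n ≈ 352

CI width ∝ 1/√n
To reduce width by factor 2, need √n to grow by 2 → need 2² = 4 times as many samples.

Current: n = 88, width = 4.16
New: n = 352, width ≈ 2.07

Width reduced by factor of 4.16/2.07 = 2.01.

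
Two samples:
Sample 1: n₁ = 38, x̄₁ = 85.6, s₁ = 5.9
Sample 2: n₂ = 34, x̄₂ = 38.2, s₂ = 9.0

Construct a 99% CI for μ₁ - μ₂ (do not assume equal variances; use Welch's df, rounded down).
(42.55, 52.25)

Difference: x̄₁ - x̄₂ = 47.40
SE = √(s₁²/n₁ + s₂²/n₂) = √(5.9²/38 + 9.0²/34) = 1.8162
df = 55.89 → 55 (Welch–Satterthwaite, rounded down)
t* = 2.668

CI: 47.40 ± 2.668 · 1.8162 = 47.40 ± 4.85 = (42.55, 52.25)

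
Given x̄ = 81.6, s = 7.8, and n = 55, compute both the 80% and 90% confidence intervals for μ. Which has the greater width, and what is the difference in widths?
90% CI is wider by 0.79

df = 54
80% CI: t* = 1.297, (80.24, 82.96), width = 2 · t* · s/√n = 2.73
90% CI: t* = 1.674, (79.84, 83.36), width = 2 · t* · s/√n = 3.52

The 90% CI is wider by 3.52 - 2.73 = 0.79.
Higher confidence requires a wider interval.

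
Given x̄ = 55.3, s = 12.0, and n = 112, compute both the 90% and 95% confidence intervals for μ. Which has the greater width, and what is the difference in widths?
95% CI is wider by 0.73

df = 111
90% CI: t* = 1.659, (53.42, 57.18), width = 2 · t* · s/√n = 3.76
95% CI: t* = 1.982, (53.05, 57.55), width = 2 · t* · s/√n = 4.49

The 95% CI is wider by 4.49 - 3.76 = 0.73.
Higher confidence requires a wider interval.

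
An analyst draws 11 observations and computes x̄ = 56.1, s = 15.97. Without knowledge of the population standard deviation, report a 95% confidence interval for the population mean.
(45.37, 66.83)

t-interval (σ unknown):
df = n - 1 = 10
t* = 2.228 for 95% confidence

Margin of error = t* · s/√n = 2.228 · 15.97/√11 = 10.73

CI: (45.37, 66.83)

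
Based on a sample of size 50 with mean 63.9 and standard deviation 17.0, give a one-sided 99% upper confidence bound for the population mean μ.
μ ≤ 69.68

Upper bound (one-sided):
t* = 2.405 (one-sided for 99%)
Upper bound = x̄ + t* · s/√n = 63.9 + 2.405 · 17.0/√50 = 69.68

We are 99% confident that μ ≤ 69.68.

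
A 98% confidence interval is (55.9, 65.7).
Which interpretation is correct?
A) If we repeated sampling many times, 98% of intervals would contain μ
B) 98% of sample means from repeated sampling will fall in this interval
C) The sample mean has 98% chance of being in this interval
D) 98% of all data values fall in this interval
A

A) Correct — this is the frequentist long-run coverage interpretation.
B) Wrong — coverage applies to intervals containing μ, not to future x̄ values.
C) Wrong — x̄ is observed and sits in the interval by construction.
D) Wrong — a CI is about the parameter μ, not individual data values.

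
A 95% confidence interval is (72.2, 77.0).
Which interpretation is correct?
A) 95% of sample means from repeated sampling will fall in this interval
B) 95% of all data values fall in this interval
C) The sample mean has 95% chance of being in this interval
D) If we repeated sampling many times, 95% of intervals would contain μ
D

A) Wrong — coverage applies to intervals containing μ, not to future x̄ values.
B) Wrong — a CI is about the parameter μ, not individual data values.
C) Wrong — x̄ is observed and sits in the interval by construction.
D) Correct — this is the frequentist long-run coverage interpretation.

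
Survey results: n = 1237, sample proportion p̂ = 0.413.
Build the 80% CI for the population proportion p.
(0.395, 0.431)

Proportion CI:
SE = √(p̂(1-p̂)/n) = √(0.413 · 0.587 / 1237) = 0.01400

z* = 1.282
Margin = z* · SE = 1.282 · 0.01400 = 0.0179

CI: 0.413 ± 0.0179 = (0.395, 0.431)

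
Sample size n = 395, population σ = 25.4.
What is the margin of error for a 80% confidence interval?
Margin of error = 1.64

Margin of error = z* · σ/√n
= 1.282 · 25.4/√395
= 1.282 · 25.4/19.8746
= 1.64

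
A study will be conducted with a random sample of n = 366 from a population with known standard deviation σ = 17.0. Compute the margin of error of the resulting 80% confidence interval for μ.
Margin of error = 1.14

Margin of error = z* · σ/√n
= 1.282 · 17.0/√366
= 1.282 · 17.0/19.1311
= 1.14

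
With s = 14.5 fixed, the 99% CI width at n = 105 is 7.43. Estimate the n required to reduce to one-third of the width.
n ≈ 945

CI width ∝ 1/√n
To reduce width by factor 3, need √n to grow by 3 → need 3² = 9 times as many samples.

Current: n = 105, width = 7.43
New: n = 945, width ≈ 2.43

Width reduced by factor of 7.43/2.43 = 3.06.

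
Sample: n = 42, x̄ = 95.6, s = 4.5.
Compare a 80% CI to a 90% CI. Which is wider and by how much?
90% CI is wider by 0.53

df = 41
80% CI: t* = 1.303, (94.70, 96.50), width = 2 · t* · s/√n = 1.81
90% CI: t* = 1.683, (94.43, 96.77), width = 2 · t* · s/√n = 2.34

The 90% CI is wider by 2.34 - 1.81 = 0.53.
Higher confidence requires a wider interval.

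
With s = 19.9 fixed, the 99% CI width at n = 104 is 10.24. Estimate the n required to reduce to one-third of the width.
n ≈ 936

CI width ∝ 1/√n
To reduce width by factor 3, need √n to grow by 3 → need 3² = 9 times as many samples.

Current: n = 104, width = 10.24
New: n = 936, width ≈ 3.36

Width reduced by factor of 10.24/3.36 = 3.05.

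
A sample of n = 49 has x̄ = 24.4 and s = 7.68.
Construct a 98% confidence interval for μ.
(21.76, 27.04)

t-interval (σ unknown):
df = n - 1 = 48
t* = 2.407 for 98% confidence

Margin of error = t* · s/√n = 2.407 · 7.68/√49 = 2.64

CI: (21.76, 27.04)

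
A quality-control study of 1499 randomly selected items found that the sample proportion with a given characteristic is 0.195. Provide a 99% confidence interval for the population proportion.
(0.169, 0.221)

Proportion CI:
SE = √(p̂(1-p̂)/n) = √(0.195 · 0.805 / 1499) = 0.01023

z* = 2.576
Margin = z* · SE = 2.576 · 0.01023 = 0.0264

CI: 0.195 ± 0.0264 = (0.169, 0.221)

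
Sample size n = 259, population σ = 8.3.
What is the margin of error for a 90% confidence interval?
Margin of error = 0.85

Margin of error = z* · σ/√n
= 1.645 · 8.3/√259
= 1.645 · 8.3/16.0935
= 0.85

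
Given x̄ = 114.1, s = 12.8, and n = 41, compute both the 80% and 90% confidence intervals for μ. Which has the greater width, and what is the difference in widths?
90% CI is wider by 1.52

df = 40
80% CI: t* = 1.303, (111.50, 116.70), width = 2 · t* · s/√n = 5.21
90% CI: t* = 1.684, (110.73, 117.47), width = 2 · t* · s/√n = 6.73

The 90% CI is wider by 6.73 - 5.21 = 1.52.
Higher confidence requires a wider interval.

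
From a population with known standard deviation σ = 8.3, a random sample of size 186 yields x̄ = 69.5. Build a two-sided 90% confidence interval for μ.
(68.50, 70.50)

z-interval (σ known):
z* = 1.645 for 90% confidence

Margin of error = z* · σ/√n = 1.645 · 8.3/√186 = 1.00

CI: (69.5 - 1.00, 69.5 + 1.00) = (68.50, 70.50)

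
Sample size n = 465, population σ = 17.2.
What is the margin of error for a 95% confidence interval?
Margin of error = 1.56

Margin of error = z* · σ/√n
= 1.960 · 17.2/√465
= 1.960 · 17.2/21.5639
= 1.56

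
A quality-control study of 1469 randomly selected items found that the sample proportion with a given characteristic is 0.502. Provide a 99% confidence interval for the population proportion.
(0.468, 0.536)

Proportion CI:
SE = √(p̂(1-p̂)/n) = √(0.502 · 0.498 / 1469) = 0.01305

z* = 2.576
Margin = z* · SE = 2.576 · 0.01305 = 0.0336

CI: 0.502 ± 0.0336 = (0.468, 0.536)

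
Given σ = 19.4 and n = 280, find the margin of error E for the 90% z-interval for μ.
Margin of error = 1.91

Margin of error = z* · σ/√n
= 1.645 · 19.4/√280
= 1.645 · 19.4/16.7332
= 1.91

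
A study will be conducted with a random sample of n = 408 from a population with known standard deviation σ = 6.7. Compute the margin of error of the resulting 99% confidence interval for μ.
Margin of error = 0.85

Margin of error = z* · σ/√n
= 2.576 · 6.7/√408
= 2.576 · 6.7/20.1990
= 0.85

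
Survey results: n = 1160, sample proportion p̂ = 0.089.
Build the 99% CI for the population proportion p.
(0.067, 0.111)

Proportion CI:
SE = √(p̂(1-p̂)/n) = √(0.089 · 0.911 / 1160) = 0.00836

z* = 2.576
Margin = z* · SE = 2.576 · 0.00836 = 0.0215

CI: 0.089 ± 0.0215 = (0.067, 0.111)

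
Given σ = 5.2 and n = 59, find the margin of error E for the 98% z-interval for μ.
Margin of error = 1.57

Margin of error = z* · σ/√n
= 2.326 · 5.2/√59
= 2.326 · 5.2/7.6811
= 1.57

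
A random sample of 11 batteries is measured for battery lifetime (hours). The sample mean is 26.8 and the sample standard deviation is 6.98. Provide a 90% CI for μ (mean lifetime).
(22.99, 30.61)

t-interval (σ unknown):
df = n - 1 = 10
t* = 1.812 for 90% confidence

Margin of error = t* · s/√n = 1.812 · 6.98/√11 = 3.81

CI: (22.99, 30.61)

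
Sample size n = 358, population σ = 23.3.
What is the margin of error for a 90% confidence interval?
Margin of error = 2.03

Margin of error = z* · σ/√n
= 1.645 · 23.3/√358
= 1.645 · 23.3/18.9209
= 2.03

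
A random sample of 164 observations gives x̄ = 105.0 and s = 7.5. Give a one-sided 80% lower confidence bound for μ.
μ ≥ 104.51

Lower bound (one-sided):
t* = 0.844 (one-sided for 80%)
Lower bound = x̄ - t* · s/√n = 105.0 - 0.844 · 7.5/√164 = 104.51

We are 80% confident that μ ≥ 104.51.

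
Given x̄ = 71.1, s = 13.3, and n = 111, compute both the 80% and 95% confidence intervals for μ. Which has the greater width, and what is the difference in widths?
95% CI is wider by 1.75

df = 110
80% CI: t* = 1.289, (69.47, 72.73), width = 2 · t* · s/√n = 3.25
95% CI: t* = 1.982, (68.60, 73.60), width = 2 · t* · s/√n = 5.00

The 95% CI is wider by 5.00 - 3.25 = 1.75.
Higher confidence requires a wider interval.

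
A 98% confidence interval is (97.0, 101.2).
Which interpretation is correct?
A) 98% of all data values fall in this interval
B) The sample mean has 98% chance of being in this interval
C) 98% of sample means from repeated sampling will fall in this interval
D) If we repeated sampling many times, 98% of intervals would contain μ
D

A) Wrong — a CI is about the parameter μ, not individual data values.
B) Wrong — x̄ is observed and sits in the interval by construction.
C) Wrong — coverage applies to intervals containing μ, not to future x̄ values.
D) Correct — this is the frequentist long-run coverage interpretation.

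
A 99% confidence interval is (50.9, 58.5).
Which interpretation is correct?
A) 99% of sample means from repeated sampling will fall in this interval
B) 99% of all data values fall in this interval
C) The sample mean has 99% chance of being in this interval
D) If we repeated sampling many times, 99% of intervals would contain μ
D

A) Wrong — coverage applies to intervals containing μ, not to future x̄ values.
B) Wrong — a CI is about the parameter μ, not individual data values.
C) Wrong — x̄ is observed and sits in the interval by construction.
D) Correct — this is the frequentist long-run coverage interpretation.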